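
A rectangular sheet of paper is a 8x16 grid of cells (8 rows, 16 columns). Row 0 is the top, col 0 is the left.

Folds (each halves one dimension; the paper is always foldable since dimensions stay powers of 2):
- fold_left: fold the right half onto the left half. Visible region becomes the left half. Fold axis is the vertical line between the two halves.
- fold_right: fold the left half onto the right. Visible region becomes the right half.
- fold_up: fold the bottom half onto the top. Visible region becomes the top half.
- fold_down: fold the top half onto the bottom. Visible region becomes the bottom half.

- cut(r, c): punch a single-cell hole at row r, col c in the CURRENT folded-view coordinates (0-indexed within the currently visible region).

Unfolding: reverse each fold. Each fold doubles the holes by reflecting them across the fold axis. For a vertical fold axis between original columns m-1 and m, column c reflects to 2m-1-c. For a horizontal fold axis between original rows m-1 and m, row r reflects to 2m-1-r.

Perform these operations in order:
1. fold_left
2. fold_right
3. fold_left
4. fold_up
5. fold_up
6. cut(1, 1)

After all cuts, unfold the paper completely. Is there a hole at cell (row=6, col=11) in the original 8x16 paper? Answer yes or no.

Answer: no

Derivation:
Op 1 fold_left: fold axis v@8; visible region now rows[0,8) x cols[0,8) = 8x8
Op 2 fold_right: fold axis v@4; visible region now rows[0,8) x cols[4,8) = 8x4
Op 3 fold_left: fold axis v@6; visible region now rows[0,8) x cols[4,6) = 8x2
Op 4 fold_up: fold axis h@4; visible region now rows[0,4) x cols[4,6) = 4x2
Op 5 fold_up: fold axis h@2; visible region now rows[0,2) x cols[4,6) = 2x2
Op 6 cut(1, 1): punch at orig (1,5); cuts so far [(1, 5)]; region rows[0,2) x cols[4,6) = 2x2
Unfold 1 (reflect across h@2): 2 holes -> [(1, 5), (2, 5)]
Unfold 2 (reflect across h@4): 4 holes -> [(1, 5), (2, 5), (5, 5), (6, 5)]
Unfold 3 (reflect across v@6): 8 holes -> [(1, 5), (1, 6), (2, 5), (2, 6), (5, 5), (5, 6), (6, 5), (6, 6)]
Unfold 4 (reflect across v@4): 16 holes -> [(1, 1), (1, 2), (1, 5), (1, 6), (2, 1), (2, 2), (2, 5), (2, 6), (5, 1), (5, 2), (5, 5), (5, 6), (6, 1), (6, 2), (6, 5), (6, 6)]
Unfold 5 (reflect across v@8): 32 holes -> [(1, 1), (1, 2), (1, 5), (1, 6), (1, 9), (1, 10), (1, 13), (1, 14), (2, 1), (2, 2), (2, 5), (2, 6), (2, 9), (2, 10), (2, 13), (2, 14), (5, 1), (5, 2), (5, 5), (5, 6), (5, 9), (5, 10), (5, 13), (5, 14), (6, 1), (6, 2), (6, 5), (6, 6), (6, 9), (6, 10), (6, 13), (6, 14)]
Holes: [(1, 1), (1, 2), (1, 5), (1, 6), (1, 9), (1, 10), (1, 13), (1, 14), (2, 1), (2, 2), (2, 5), (2, 6), (2, 9), (2, 10), (2, 13), (2, 14), (5, 1), (5, 2), (5, 5), (5, 6), (5, 9), (5, 10), (5, 13), (5, 14), (6, 1), (6, 2), (6, 5), (6, 6), (6, 9), (6, 10), (6, 13), (6, 14)]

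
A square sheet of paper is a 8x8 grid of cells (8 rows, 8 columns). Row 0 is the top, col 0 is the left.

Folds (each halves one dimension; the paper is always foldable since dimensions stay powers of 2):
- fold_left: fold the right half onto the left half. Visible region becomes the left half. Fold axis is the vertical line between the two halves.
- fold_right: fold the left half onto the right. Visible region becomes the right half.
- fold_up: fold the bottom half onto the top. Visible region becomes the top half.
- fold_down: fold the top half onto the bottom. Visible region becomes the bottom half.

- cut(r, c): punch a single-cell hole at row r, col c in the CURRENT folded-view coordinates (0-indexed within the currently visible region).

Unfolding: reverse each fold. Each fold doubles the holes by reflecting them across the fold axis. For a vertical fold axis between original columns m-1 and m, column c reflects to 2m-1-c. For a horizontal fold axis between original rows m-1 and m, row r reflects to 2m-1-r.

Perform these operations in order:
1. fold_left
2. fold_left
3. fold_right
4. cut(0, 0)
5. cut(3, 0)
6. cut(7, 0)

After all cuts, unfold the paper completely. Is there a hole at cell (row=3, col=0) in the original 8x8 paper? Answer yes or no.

Op 1 fold_left: fold axis v@4; visible region now rows[0,8) x cols[0,4) = 8x4
Op 2 fold_left: fold axis v@2; visible region now rows[0,8) x cols[0,2) = 8x2
Op 3 fold_right: fold axis v@1; visible region now rows[0,8) x cols[1,2) = 8x1
Op 4 cut(0, 0): punch at orig (0,1); cuts so far [(0, 1)]; region rows[0,8) x cols[1,2) = 8x1
Op 5 cut(3, 0): punch at orig (3,1); cuts so far [(0, 1), (3, 1)]; region rows[0,8) x cols[1,2) = 8x1
Op 6 cut(7, 0): punch at orig (7,1); cuts so far [(0, 1), (3, 1), (7, 1)]; region rows[0,8) x cols[1,2) = 8x1
Unfold 1 (reflect across v@1): 6 holes -> [(0, 0), (0, 1), (3, 0), (3, 1), (7, 0), (7, 1)]
Unfold 2 (reflect across v@2): 12 holes -> [(0, 0), (0, 1), (0, 2), (0, 3), (3, 0), (3, 1), (3, 2), (3, 3), (7, 0), (7, 1), (7, 2), (7, 3)]
Unfold 3 (reflect across v@4): 24 holes -> [(0, 0), (0, 1), (0, 2), (0, 3), (0, 4), (0, 5), (0, 6), (0, 7), (3, 0), (3, 1), (3, 2), (3, 3), (3, 4), (3, 5), (3, 6), (3, 7), (7, 0), (7, 1), (7, 2), (7, 3), (7, 4), (7, 5), (7, 6), (7, 7)]
Holes: [(0, 0), (0, 1), (0, 2), (0, 3), (0, 4), (0, 5), (0, 6), (0, 7), (3, 0), (3, 1), (3, 2), (3, 3), (3, 4), (3, 5), (3, 6), (3, 7), (7, 0), (7, 1), (7, 2), (7, 3), (7, 4), (7, 5), (7, 6), (7, 7)]

Answer: yes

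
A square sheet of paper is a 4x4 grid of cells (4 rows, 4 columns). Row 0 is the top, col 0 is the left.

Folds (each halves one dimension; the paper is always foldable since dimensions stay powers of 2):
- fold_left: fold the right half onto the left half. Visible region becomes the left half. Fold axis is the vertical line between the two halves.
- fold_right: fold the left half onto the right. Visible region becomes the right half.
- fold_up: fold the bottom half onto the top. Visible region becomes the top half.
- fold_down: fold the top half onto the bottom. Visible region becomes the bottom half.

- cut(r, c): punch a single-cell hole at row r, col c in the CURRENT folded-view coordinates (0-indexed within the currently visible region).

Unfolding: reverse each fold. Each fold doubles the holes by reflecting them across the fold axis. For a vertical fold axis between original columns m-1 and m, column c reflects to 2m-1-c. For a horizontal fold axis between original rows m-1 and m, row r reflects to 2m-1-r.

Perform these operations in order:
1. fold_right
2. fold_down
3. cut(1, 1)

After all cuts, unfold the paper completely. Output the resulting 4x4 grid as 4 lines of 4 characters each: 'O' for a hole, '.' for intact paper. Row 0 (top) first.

Op 1 fold_right: fold axis v@2; visible region now rows[0,4) x cols[2,4) = 4x2
Op 2 fold_down: fold axis h@2; visible region now rows[2,4) x cols[2,4) = 2x2
Op 3 cut(1, 1): punch at orig (3,3); cuts so far [(3, 3)]; region rows[2,4) x cols[2,4) = 2x2
Unfold 1 (reflect across h@2): 2 holes -> [(0, 3), (3, 3)]
Unfold 2 (reflect across v@2): 4 holes -> [(0, 0), (0, 3), (3, 0), (3, 3)]

Answer: O..O
....
....
O..O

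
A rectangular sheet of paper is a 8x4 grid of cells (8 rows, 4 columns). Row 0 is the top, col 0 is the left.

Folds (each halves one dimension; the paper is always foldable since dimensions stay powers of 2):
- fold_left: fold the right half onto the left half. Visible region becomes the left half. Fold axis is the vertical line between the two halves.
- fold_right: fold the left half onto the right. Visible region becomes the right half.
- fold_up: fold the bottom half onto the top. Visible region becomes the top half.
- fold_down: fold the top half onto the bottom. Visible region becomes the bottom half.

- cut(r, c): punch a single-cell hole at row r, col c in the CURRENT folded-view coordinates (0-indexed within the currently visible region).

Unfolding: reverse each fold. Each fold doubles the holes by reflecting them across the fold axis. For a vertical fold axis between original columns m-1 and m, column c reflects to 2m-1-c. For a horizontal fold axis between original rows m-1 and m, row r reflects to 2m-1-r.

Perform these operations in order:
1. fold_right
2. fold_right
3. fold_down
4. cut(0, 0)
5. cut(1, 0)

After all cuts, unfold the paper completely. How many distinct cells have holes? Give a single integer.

Answer: 16

Derivation:
Op 1 fold_right: fold axis v@2; visible region now rows[0,8) x cols[2,4) = 8x2
Op 2 fold_right: fold axis v@3; visible region now rows[0,8) x cols[3,4) = 8x1
Op 3 fold_down: fold axis h@4; visible region now rows[4,8) x cols[3,4) = 4x1
Op 4 cut(0, 0): punch at orig (4,3); cuts so far [(4, 3)]; region rows[4,8) x cols[3,4) = 4x1
Op 5 cut(1, 0): punch at orig (5,3); cuts so far [(4, 3), (5, 3)]; region rows[4,8) x cols[3,4) = 4x1
Unfold 1 (reflect across h@4): 4 holes -> [(2, 3), (3, 3), (4, 3), (5, 3)]
Unfold 2 (reflect across v@3): 8 holes -> [(2, 2), (2, 3), (3, 2), (3, 3), (4, 2), (4, 3), (5, 2), (5, 3)]
Unfold 3 (reflect across v@2): 16 holes -> [(2, 0), (2, 1), (2, 2), (2, 3), (3, 0), (3, 1), (3, 2), (3, 3), (4, 0), (4, 1), (4, 2), (4, 3), (5, 0), (5, 1), (5, 2), (5, 3)]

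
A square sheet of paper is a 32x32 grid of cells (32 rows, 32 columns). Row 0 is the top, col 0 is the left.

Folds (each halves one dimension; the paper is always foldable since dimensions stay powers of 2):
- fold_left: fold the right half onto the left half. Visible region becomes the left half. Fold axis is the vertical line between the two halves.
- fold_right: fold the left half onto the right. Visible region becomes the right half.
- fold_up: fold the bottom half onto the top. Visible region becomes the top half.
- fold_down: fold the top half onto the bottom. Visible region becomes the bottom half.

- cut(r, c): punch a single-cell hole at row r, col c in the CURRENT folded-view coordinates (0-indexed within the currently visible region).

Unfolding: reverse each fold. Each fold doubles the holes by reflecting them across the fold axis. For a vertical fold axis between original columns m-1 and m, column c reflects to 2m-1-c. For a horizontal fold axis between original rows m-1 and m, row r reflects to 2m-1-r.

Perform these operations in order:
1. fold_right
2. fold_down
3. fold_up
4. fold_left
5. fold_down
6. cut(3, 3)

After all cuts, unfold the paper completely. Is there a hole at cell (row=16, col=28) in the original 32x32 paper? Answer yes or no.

Op 1 fold_right: fold axis v@16; visible region now rows[0,32) x cols[16,32) = 32x16
Op 2 fold_down: fold axis h@16; visible region now rows[16,32) x cols[16,32) = 16x16
Op 3 fold_up: fold axis h@24; visible region now rows[16,24) x cols[16,32) = 8x16
Op 4 fold_left: fold axis v@24; visible region now rows[16,24) x cols[16,24) = 8x8
Op 5 fold_down: fold axis h@20; visible region now rows[20,24) x cols[16,24) = 4x8
Op 6 cut(3, 3): punch at orig (23,19); cuts so far [(23, 19)]; region rows[20,24) x cols[16,24) = 4x8
Unfold 1 (reflect across h@20): 2 holes -> [(16, 19), (23, 19)]
Unfold 2 (reflect across v@24): 4 holes -> [(16, 19), (16, 28), (23, 19), (23, 28)]
Unfold 3 (reflect across h@24): 8 holes -> [(16, 19), (16, 28), (23, 19), (23, 28), (24, 19), (24, 28), (31, 19), (31, 28)]
Unfold 4 (reflect across h@16): 16 holes -> [(0, 19), (0, 28), (7, 19), (7, 28), (8, 19), (8, 28), (15, 19), (15, 28), (16, 19), (16, 28), (23, 19), (23, 28), (24, 19), (24, 28), (31, 19), (31, 28)]
Unfold 5 (reflect across v@16): 32 holes -> [(0, 3), (0, 12), (0, 19), (0, 28), (7, 3), (7, 12), (7, 19), (7, 28), (8, 3), (8, 12), (8, 19), (8, 28), (15, 3), (15, 12), (15, 19), (15, 28), (16, 3), (16, 12), (16, 19), (16, 28), (23, 3), (23, 12), (23, 19), (23, 28), (24, 3), (24, 12), (24, 19), (24, 28), (31, 3), (31, 12), (31, 19), (31, 28)]
Holes: [(0, 3), (0, 12), (0, 19), (0, 28), (7, 3), (7, 12), (7, 19), (7, 28), (8, 3), (8, 12), (8, 19), (8, 28), (15, 3), (15, 12), (15, 19), (15, 28), (16, 3), (16, 12), (16, 19), (16, 28), (23, 3), (23, 12), (23, 19), (23, 28), (24, 3), (24, 12), (24, 19), (24, 28), (31, 3), (31, 12), (31, 19), (31, 28)]

Answer: yes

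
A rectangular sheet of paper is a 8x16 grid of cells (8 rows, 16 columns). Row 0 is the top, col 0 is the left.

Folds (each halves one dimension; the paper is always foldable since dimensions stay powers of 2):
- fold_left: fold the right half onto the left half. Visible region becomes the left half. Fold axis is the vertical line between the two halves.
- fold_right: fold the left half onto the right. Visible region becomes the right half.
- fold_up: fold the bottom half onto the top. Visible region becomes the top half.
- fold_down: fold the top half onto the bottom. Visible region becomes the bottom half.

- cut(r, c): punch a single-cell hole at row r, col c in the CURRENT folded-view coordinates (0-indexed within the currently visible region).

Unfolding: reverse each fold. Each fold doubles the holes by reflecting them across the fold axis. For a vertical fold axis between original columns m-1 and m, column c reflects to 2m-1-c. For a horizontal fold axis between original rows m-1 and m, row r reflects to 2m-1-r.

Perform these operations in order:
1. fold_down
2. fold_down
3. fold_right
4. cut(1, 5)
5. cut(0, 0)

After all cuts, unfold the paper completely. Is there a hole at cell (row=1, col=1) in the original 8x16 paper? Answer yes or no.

Op 1 fold_down: fold axis h@4; visible region now rows[4,8) x cols[0,16) = 4x16
Op 2 fold_down: fold axis h@6; visible region now rows[6,8) x cols[0,16) = 2x16
Op 3 fold_right: fold axis v@8; visible region now rows[6,8) x cols[8,16) = 2x8
Op 4 cut(1, 5): punch at orig (7,13); cuts so far [(7, 13)]; region rows[6,8) x cols[8,16) = 2x8
Op 5 cut(0, 0): punch at orig (6,8); cuts so far [(6, 8), (7, 13)]; region rows[6,8) x cols[8,16) = 2x8
Unfold 1 (reflect across v@8): 4 holes -> [(6, 7), (6, 8), (7, 2), (7, 13)]
Unfold 2 (reflect across h@6): 8 holes -> [(4, 2), (4, 13), (5, 7), (5, 8), (6, 7), (6, 8), (7, 2), (7, 13)]
Unfold 3 (reflect across h@4): 16 holes -> [(0, 2), (0, 13), (1, 7), (1, 8), (2, 7), (2, 8), (3, 2), (3, 13), (4, 2), (4, 13), (5, 7), (5, 8), (6, 7), (6, 8), (7, 2), (7, 13)]
Holes: [(0, 2), (0, 13), (1, 7), (1, 8), (2, 7), (2, 8), (3, 2), (3, 13), (4, 2), (4, 13), (5, 7), (5, 8), (6, 7), (6, 8), (7, 2), (7, 13)]

Answer: no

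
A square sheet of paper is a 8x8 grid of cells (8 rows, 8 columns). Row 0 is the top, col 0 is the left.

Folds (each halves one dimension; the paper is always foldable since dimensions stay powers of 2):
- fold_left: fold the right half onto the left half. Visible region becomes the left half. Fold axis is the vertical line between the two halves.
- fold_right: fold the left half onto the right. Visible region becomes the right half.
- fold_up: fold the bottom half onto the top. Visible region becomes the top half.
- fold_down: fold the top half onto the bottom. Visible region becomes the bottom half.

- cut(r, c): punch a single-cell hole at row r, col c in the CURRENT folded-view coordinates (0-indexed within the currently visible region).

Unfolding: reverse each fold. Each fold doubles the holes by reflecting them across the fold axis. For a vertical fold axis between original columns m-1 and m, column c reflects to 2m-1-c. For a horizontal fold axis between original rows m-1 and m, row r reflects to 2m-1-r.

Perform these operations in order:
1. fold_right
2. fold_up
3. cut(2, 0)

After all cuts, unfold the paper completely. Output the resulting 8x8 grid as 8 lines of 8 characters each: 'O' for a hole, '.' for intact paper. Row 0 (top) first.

Op 1 fold_right: fold axis v@4; visible region now rows[0,8) x cols[4,8) = 8x4
Op 2 fold_up: fold axis h@4; visible region now rows[0,4) x cols[4,8) = 4x4
Op 3 cut(2, 0): punch at orig (2,4); cuts so far [(2, 4)]; region rows[0,4) x cols[4,8) = 4x4
Unfold 1 (reflect across h@4): 2 holes -> [(2, 4), (5, 4)]
Unfold 2 (reflect across v@4): 4 holes -> [(2, 3), (2, 4), (5, 3), (5, 4)]

Answer: ........
........
...OO...
........
........
...OO...
........
........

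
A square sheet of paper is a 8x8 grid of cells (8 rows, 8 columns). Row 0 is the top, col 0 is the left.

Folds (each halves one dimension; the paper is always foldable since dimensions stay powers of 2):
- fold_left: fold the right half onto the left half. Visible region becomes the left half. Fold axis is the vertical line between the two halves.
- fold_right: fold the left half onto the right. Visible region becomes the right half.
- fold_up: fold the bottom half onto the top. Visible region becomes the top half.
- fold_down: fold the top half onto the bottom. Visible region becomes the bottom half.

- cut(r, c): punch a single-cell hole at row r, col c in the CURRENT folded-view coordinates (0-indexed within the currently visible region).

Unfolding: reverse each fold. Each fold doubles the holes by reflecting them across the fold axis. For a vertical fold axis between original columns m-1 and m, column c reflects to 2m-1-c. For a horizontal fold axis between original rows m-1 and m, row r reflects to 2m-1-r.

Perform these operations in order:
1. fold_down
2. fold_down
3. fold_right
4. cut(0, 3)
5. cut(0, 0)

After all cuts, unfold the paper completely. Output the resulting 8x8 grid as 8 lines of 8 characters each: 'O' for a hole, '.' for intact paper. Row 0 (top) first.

Op 1 fold_down: fold axis h@4; visible region now rows[4,8) x cols[0,8) = 4x8
Op 2 fold_down: fold axis h@6; visible region now rows[6,8) x cols[0,8) = 2x8
Op 3 fold_right: fold axis v@4; visible region now rows[6,8) x cols[4,8) = 2x4
Op 4 cut(0, 3): punch at orig (6,7); cuts so far [(6, 7)]; region rows[6,8) x cols[4,8) = 2x4
Op 5 cut(0, 0): punch at orig (6,4); cuts so far [(6, 4), (6, 7)]; region rows[6,8) x cols[4,8) = 2x4
Unfold 1 (reflect across v@4): 4 holes -> [(6, 0), (6, 3), (6, 4), (6, 7)]
Unfold 2 (reflect across h@6): 8 holes -> [(5, 0), (5, 3), (5, 4), (5, 7), (6, 0), (6, 3), (6, 4), (6, 7)]
Unfold 3 (reflect across h@4): 16 holes -> [(1, 0), (1, 3), (1, 4), (1, 7), (2, 0), (2, 3), (2, 4), (2, 7), (5, 0), (5, 3), (5, 4), (5, 7), (6, 0), (6, 3), (6, 4), (6, 7)]

Answer: ........
O..OO..O
O..OO..O
........
........
O..OO..O
O..OO..O
........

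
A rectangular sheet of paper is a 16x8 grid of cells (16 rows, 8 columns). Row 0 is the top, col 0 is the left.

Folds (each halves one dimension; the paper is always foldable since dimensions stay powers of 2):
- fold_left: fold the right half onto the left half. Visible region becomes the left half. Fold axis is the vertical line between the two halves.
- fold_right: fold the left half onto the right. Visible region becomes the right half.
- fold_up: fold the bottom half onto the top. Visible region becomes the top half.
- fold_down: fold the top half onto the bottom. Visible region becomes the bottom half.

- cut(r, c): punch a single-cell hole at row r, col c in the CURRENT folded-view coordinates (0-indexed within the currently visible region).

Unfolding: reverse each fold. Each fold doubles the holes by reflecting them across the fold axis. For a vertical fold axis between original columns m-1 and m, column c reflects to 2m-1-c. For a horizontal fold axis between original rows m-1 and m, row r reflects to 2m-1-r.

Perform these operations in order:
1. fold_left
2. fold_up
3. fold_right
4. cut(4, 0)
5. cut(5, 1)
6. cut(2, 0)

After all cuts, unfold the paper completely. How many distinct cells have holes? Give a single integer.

Answer: 24

Derivation:
Op 1 fold_left: fold axis v@4; visible region now rows[0,16) x cols[0,4) = 16x4
Op 2 fold_up: fold axis h@8; visible region now rows[0,8) x cols[0,4) = 8x4
Op 3 fold_right: fold axis v@2; visible region now rows[0,8) x cols[2,4) = 8x2
Op 4 cut(4, 0): punch at orig (4,2); cuts so far [(4, 2)]; region rows[0,8) x cols[2,4) = 8x2
Op 5 cut(5, 1): punch at orig (5,3); cuts so far [(4, 2), (5, 3)]; region rows[0,8) x cols[2,4) = 8x2
Op 6 cut(2, 0): punch at orig (2,2); cuts so far [(2, 2), (4, 2), (5, 3)]; region rows[0,8) x cols[2,4) = 8x2
Unfold 1 (reflect across v@2): 6 holes -> [(2, 1), (2, 2), (4, 1), (4, 2), (5, 0), (5, 3)]
Unfold 2 (reflect across h@8): 12 holes -> [(2, 1), (2, 2), (4, 1), (4, 2), (5, 0), (5, 3), (10, 0), (10, 3), (11, 1), (11, 2), (13, 1), (13, 2)]
Unfold 3 (reflect across v@4): 24 holes -> [(2, 1), (2, 2), (2, 5), (2, 6), (4, 1), (4, 2), (4, 5), (4, 6), (5, 0), (5, 3), (5, 4), (5, 7), (10, 0), (10, 3), (10, 4), (10, 7), (11, 1), (11, 2), (11, 5), (11, 6), (13, 1), (13, 2), (13, 5), (13, 6)]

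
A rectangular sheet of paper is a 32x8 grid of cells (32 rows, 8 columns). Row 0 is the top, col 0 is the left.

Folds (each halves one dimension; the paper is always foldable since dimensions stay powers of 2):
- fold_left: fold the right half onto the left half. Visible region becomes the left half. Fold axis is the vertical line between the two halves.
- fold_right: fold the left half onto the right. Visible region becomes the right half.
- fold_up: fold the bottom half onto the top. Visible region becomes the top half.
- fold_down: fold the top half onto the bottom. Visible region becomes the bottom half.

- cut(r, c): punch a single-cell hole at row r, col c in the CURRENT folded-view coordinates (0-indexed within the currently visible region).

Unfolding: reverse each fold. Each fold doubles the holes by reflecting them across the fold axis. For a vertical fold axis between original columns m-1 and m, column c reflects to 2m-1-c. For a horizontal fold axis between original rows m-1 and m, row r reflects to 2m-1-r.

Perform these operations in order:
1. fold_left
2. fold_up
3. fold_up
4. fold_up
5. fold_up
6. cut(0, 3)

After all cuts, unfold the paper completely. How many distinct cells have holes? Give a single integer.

Op 1 fold_left: fold axis v@4; visible region now rows[0,32) x cols[0,4) = 32x4
Op 2 fold_up: fold axis h@16; visible region now rows[0,16) x cols[0,4) = 16x4
Op 3 fold_up: fold axis h@8; visible region now rows[0,8) x cols[0,4) = 8x4
Op 4 fold_up: fold axis h@4; visible region now rows[0,4) x cols[0,4) = 4x4
Op 5 fold_up: fold axis h@2; visible region now rows[0,2) x cols[0,4) = 2x4
Op 6 cut(0, 3): punch at orig (0,3); cuts so far [(0, 3)]; region rows[0,2) x cols[0,4) = 2x4
Unfold 1 (reflect across h@2): 2 holes -> [(0, 3), (3, 3)]
Unfold 2 (reflect across h@4): 4 holes -> [(0, 3), (3, 3), (4, 3), (7, 3)]
Unfold 3 (reflect across h@8): 8 holes -> [(0, 3), (3, 3), (4, 3), (7, 3), (8, 3), (11, 3), (12, 3), (15, 3)]
Unfold 4 (reflect across h@16): 16 holes -> [(0, 3), (3, 3), (4, 3), (7, 3), (8, 3), (11, 3), (12, 3), (15, 3), (16, 3), (19, 3), (20, 3), (23, 3), (24, 3), (27, 3), (28, 3), (31, 3)]
Unfold 5 (reflect across v@4): 32 holes -> [(0, 3), (0, 4), (3, 3), (3, 4), (4, 3), (4, 4), (7, 3), (7, 4), (8, 3), (8, 4), (11, 3), (11, 4), (12, 3), (12, 4), (15, 3), (15, 4), (16, 3), (16, 4), (19, 3), (19, 4), (20, 3), (20, 4), (23, 3), (23, 4), (24, 3), (24, 4), (27, 3), (27, 4), (28, 3), (28, 4), (31, 3), (31, 4)]

Answer: 32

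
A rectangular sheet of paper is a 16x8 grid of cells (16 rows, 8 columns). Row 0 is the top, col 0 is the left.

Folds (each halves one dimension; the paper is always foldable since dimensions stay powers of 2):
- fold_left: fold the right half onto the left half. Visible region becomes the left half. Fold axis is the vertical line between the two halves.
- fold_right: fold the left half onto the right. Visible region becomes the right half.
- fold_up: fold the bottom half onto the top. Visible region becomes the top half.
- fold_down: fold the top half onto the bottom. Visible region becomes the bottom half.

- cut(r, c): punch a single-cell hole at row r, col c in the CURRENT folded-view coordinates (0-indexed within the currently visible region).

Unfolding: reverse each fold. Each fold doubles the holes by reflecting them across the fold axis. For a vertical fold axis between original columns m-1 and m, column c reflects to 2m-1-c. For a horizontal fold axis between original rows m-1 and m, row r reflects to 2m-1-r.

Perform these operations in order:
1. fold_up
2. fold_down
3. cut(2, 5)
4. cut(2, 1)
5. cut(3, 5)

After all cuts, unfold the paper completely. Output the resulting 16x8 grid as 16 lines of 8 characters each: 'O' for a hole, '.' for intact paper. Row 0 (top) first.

Op 1 fold_up: fold axis h@8; visible region now rows[0,8) x cols[0,8) = 8x8
Op 2 fold_down: fold axis h@4; visible region now rows[4,8) x cols[0,8) = 4x8
Op 3 cut(2, 5): punch at orig (6,5); cuts so far [(6, 5)]; region rows[4,8) x cols[0,8) = 4x8
Op 4 cut(2, 1): punch at orig (6,1); cuts so far [(6, 1), (6, 5)]; region rows[4,8) x cols[0,8) = 4x8
Op 5 cut(3, 5): punch at orig (7,5); cuts so far [(6, 1), (6, 5), (7, 5)]; region rows[4,8) x cols[0,8) = 4x8
Unfold 1 (reflect across h@4): 6 holes -> [(0, 5), (1, 1), (1, 5), (6, 1), (6, 5), (7, 5)]
Unfold 2 (reflect across h@8): 12 holes -> [(0, 5), (1, 1), (1, 5), (6, 1), (6, 5), (7, 5), (8, 5), (9, 1), (9, 5), (14, 1), (14, 5), (15, 5)]

Answer: .....O..
.O...O..
........
........
........
........
.O...O..
.....O..
.....O..
.O...O..
........
........
........
........
.O...O..
.....O..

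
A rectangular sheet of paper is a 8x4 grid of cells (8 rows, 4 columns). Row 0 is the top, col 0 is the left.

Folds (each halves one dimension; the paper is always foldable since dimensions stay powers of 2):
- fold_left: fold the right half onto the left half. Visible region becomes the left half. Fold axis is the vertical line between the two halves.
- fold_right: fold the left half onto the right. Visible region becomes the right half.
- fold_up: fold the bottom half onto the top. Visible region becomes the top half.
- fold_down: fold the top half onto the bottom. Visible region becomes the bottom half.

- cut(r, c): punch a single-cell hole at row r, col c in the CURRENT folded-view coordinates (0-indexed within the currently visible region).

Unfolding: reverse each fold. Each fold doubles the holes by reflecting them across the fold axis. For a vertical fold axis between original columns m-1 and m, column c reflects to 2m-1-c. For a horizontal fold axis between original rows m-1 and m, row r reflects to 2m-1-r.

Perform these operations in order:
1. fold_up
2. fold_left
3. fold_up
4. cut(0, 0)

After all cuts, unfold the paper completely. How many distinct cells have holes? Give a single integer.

Answer: 8

Derivation:
Op 1 fold_up: fold axis h@4; visible region now rows[0,4) x cols[0,4) = 4x4
Op 2 fold_left: fold axis v@2; visible region now rows[0,4) x cols[0,2) = 4x2
Op 3 fold_up: fold axis h@2; visible region now rows[0,2) x cols[0,2) = 2x2
Op 4 cut(0, 0): punch at orig (0,0); cuts so far [(0, 0)]; region rows[0,2) x cols[0,2) = 2x2
Unfold 1 (reflect across h@2): 2 holes -> [(0, 0), (3, 0)]
Unfold 2 (reflect across v@2): 4 holes -> [(0, 0), (0, 3), (3, 0), (3, 3)]
Unfold 3 (reflect across h@4): 8 holes -> [(0, 0), (0, 3), (3, 0), (3, 3), (4, 0), (4, 3), (7, 0), (7, 3)]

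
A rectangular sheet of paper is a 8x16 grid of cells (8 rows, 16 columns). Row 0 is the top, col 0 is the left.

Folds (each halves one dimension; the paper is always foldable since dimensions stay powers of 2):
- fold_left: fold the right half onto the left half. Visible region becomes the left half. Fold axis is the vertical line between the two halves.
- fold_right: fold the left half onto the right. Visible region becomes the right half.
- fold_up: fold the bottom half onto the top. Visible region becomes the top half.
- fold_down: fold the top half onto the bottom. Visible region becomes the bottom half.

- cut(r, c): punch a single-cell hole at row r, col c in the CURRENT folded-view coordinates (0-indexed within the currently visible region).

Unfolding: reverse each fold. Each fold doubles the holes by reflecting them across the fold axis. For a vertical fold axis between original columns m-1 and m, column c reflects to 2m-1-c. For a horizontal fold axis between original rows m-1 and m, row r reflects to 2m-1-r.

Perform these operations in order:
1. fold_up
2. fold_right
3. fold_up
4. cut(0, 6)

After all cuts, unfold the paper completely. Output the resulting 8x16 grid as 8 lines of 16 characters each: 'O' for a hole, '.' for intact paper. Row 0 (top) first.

Op 1 fold_up: fold axis h@4; visible region now rows[0,4) x cols[0,16) = 4x16
Op 2 fold_right: fold axis v@8; visible region now rows[0,4) x cols[8,16) = 4x8
Op 3 fold_up: fold axis h@2; visible region now rows[0,2) x cols[8,16) = 2x8
Op 4 cut(0, 6): punch at orig (0,14); cuts so far [(0, 14)]; region rows[0,2) x cols[8,16) = 2x8
Unfold 1 (reflect across h@2): 2 holes -> [(0, 14), (3, 14)]
Unfold 2 (reflect across v@8): 4 holes -> [(0, 1), (0, 14), (3, 1), (3, 14)]
Unfold 3 (reflect across h@4): 8 holes -> [(0, 1), (0, 14), (3, 1), (3, 14), (4, 1), (4, 14), (7, 1), (7, 14)]

Answer: .O............O.
................
................
.O............O.
.O............O.
................
................
.O............O.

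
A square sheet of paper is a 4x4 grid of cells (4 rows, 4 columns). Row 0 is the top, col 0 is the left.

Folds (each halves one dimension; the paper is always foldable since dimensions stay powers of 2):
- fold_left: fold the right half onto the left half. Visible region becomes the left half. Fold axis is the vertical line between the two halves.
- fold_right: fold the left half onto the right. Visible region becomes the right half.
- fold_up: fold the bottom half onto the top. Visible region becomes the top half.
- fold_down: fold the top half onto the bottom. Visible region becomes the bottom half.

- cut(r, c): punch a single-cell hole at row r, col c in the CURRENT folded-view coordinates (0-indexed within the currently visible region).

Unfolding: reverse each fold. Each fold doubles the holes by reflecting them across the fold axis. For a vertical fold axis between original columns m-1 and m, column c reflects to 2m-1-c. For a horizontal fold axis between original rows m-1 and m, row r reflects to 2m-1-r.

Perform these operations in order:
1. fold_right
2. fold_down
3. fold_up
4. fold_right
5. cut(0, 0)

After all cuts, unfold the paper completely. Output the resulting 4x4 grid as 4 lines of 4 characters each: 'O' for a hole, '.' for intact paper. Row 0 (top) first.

Op 1 fold_right: fold axis v@2; visible region now rows[0,4) x cols[2,4) = 4x2
Op 2 fold_down: fold axis h@2; visible region now rows[2,4) x cols[2,4) = 2x2
Op 3 fold_up: fold axis h@3; visible region now rows[2,3) x cols[2,4) = 1x2
Op 4 fold_right: fold axis v@3; visible region now rows[2,3) x cols[3,4) = 1x1
Op 5 cut(0, 0): punch at orig (2,3); cuts so far [(2, 3)]; region rows[2,3) x cols[3,4) = 1x1
Unfold 1 (reflect across v@3): 2 holes -> [(2, 2), (2, 3)]
Unfold 2 (reflect across h@3): 4 holes -> [(2, 2), (2, 3), (3, 2), (3, 3)]
Unfold 3 (reflect across h@2): 8 holes -> [(0, 2), (0, 3), (1, 2), (1, 3), (2, 2), (2, 3), (3, 2), (3, 3)]
Unfold 4 (reflect across v@2): 16 holes -> [(0, 0), (0, 1), (0, 2), (0, 3), (1, 0), (1, 1), (1, 2), (1, 3), (2, 0), (2, 1), (2, 2), (2, 3), (3, 0), (3, 1), (3, 2), (3, 3)]

Answer: OOOO
OOOO
OOOO
OOOO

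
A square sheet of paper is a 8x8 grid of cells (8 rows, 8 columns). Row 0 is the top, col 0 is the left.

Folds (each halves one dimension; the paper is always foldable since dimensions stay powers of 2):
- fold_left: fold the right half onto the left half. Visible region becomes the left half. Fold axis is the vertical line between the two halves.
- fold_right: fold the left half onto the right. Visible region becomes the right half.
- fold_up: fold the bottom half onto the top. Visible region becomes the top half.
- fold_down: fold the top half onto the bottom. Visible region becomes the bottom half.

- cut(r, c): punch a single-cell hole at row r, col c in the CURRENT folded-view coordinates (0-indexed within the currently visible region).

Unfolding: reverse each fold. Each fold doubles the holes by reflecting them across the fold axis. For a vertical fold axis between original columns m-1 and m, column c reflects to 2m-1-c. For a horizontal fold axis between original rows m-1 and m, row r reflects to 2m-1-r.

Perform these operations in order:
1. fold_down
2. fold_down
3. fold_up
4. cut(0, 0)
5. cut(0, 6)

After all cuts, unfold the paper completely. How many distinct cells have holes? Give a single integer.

Op 1 fold_down: fold axis h@4; visible region now rows[4,8) x cols[0,8) = 4x8
Op 2 fold_down: fold axis h@6; visible region now rows[6,8) x cols[0,8) = 2x8
Op 3 fold_up: fold axis h@7; visible region now rows[6,7) x cols[0,8) = 1x8
Op 4 cut(0, 0): punch at orig (6,0); cuts so far [(6, 0)]; region rows[6,7) x cols[0,8) = 1x8
Op 5 cut(0, 6): punch at orig (6,6); cuts so far [(6, 0), (6, 6)]; region rows[6,7) x cols[0,8) = 1x8
Unfold 1 (reflect across h@7): 4 holes -> [(6, 0), (6, 6), (7, 0), (7, 6)]
Unfold 2 (reflect across h@6): 8 holes -> [(4, 0), (4, 6), (5, 0), (5, 6), (6, 0), (6, 6), (7, 0), (7, 6)]
Unfold 3 (reflect across h@4): 16 holes -> [(0, 0), (0, 6), (1, 0), (1, 6), (2, 0), (2, 6), (3, 0), (3, 6), (4, 0), (4, 6), (5, 0), (5, 6), (6, 0), (6, 6), (7, 0), (7, 6)]

Answer: 16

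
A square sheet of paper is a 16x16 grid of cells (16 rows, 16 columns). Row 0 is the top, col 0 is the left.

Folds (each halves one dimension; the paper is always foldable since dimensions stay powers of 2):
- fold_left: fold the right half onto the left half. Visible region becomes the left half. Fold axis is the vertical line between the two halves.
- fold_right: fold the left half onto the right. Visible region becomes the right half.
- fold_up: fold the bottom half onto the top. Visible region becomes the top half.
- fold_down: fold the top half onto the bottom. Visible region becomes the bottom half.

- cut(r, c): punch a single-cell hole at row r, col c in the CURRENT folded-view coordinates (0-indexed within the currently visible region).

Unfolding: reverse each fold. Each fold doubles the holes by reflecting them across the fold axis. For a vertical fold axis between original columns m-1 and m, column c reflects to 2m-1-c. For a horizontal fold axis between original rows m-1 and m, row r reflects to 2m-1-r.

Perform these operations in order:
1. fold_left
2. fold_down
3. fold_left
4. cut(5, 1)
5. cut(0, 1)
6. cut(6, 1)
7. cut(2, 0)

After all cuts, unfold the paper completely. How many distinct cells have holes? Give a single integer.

Op 1 fold_left: fold axis v@8; visible region now rows[0,16) x cols[0,8) = 16x8
Op 2 fold_down: fold axis h@8; visible region now rows[8,16) x cols[0,8) = 8x8
Op 3 fold_left: fold axis v@4; visible region now rows[8,16) x cols[0,4) = 8x4
Op 4 cut(5, 1): punch at orig (13,1); cuts so far [(13, 1)]; region rows[8,16) x cols[0,4) = 8x4
Op 5 cut(0, 1): punch at orig (8,1); cuts so far [(8, 1), (13, 1)]; region rows[8,16) x cols[0,4) = 8x4
Op 6 cut(6, 1): punch at orig (14,1); cuts so far [(8, 1), (13, 1), (14, 1)]; region rows[8,16) x cols[0,4) = 8x4
Op 7 cut(2, 0): punch at orig (10,0); cuts so far [(8, 1), (10, 0), (13, 1), (14, 1)]; region rows[8,16) x cols[0,4) = 8x4
Unfold 1 (reflect across v@4): 8 holes -> [(8, 1), (8, 6), (10, 0), (10, 7), (13, 1), (13, 6), (14, 1), (14, 6)]
Unfold 2 (reflect across h@8): 16 holes -> [(1, 1), (1, 6), (2, 1), (2, 6), (5, 0), (5, 7), (7, 1), (7, 6), (8, 1), (8, 6), (10, 0), (10, 7), (13, 1), (13, 6), (14, 1), (14, 6)]
Unfold 3 (reflect across v@8): 32 holes -> [(1, 1), (1, 6), (1, 9), (1, 14), (2, 1), (2, 6), (2, 9), (2, 14), (5, 0), (5, 7), (5, 8), (5, 15), (7, 1), (7, 6), (7, 9), (7, 14), (8, 1), (8, 6), (8, 9), (8, 14), (10, 0), (10, 7), (10, 8), (10, 15), (13, 1), (13, 6), (13, 9), (13, 14), (14, 1), (14, 6), (14, 9), (14, 14)]

Answer: 32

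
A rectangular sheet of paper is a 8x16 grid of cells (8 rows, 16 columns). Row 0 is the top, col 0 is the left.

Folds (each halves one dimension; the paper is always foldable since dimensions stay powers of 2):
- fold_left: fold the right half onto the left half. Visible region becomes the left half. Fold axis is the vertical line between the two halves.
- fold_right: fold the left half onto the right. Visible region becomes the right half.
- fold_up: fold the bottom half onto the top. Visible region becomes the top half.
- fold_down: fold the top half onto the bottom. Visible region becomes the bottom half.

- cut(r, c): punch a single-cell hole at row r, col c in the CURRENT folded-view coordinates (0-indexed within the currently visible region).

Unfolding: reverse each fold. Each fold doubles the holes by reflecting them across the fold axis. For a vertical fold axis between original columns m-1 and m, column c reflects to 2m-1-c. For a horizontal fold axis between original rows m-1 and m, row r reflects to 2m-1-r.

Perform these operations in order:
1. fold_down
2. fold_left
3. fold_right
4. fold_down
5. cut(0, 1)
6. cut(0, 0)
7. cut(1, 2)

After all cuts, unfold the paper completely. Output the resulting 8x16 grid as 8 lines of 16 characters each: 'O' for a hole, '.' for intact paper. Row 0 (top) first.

Answer: .O....O..O....O.
..OOOO....OOOO..
..OOOO....OOOO..
.O....O..O....O.
.O....O..O....O.
..OOOO....OOOO..
..OOOO....OOOO..
.O....O..O....O.

Derivation:
Op 1 fold_down: fold axis h@4; visible region now rows[4,8) x cols[0,16) = 4x16
Op 2 fold_left: fold axis v@8; visible region now rows[4,8) x cols[0,8) = 4x8
Op 3 fold_right: fold axis v@4; visible region now rows[4,8) x cols[4,8) = 4x4
Op 4 fold_down: fold axis h@6; visible region now rows[6,8) x cols[4,8) = 2x4
Op 5 cut(0, 1): punch at orig (6,5); cuts so far [(6, 5)]; region rows[6,8) x cols[4,8) = 2x4
Op 6 cut(0, 0): punch at orig (6,4); cuts so far [(6, 4), (6, 5)]; region rows[6,8) x cols[4,8) = 2x4
Op 7 cut(1, 2): punch at orig (7,6); cuts so far [(6, 4), (6, 5), (7, 6)]; region rows[6,8) x cols[4,8) = 2x4
Unfold 1 (reflect across h@6): 6 holes -> [(4, 6), (5, 4), (5, 5), (6, 4), (6, 5), (7, 6)]
Unfold 2 (reflect across v@4): 12 holes -> [(4, 1), (4, 6), (5, 2), (5, 3), (5, 4), (5, 5), (6, 2), (6, 3), (6, 4), (6, 5), (7, 1), (7, 6)]
Unfold 3 (reflect across v@8): 24 holes -> [(4, 1), (4, 6), (4, 9), (4, 14), (5, 2), (5, 3), (5, 4), (5, 5), (5, 10), (5, 11), (5, 12), (5, 13), (6, 2), (6, 3), (6, 4), (6, 5), (6, 10), (6, 11), (6, 12), (6, 13), (7, 1), (7, 6), (7, 9), (7, 14)]
Unfold 4 (reflect across h@4): 48 holes -> [(0, 1), (0, 6), (0, 9), (0, 14), (1, 2), (1, 3), (1, 4), (1, 5), (1, 10), (1, 11), (1, 12), (1, 13), (2, 2), (2, 3), (2, 4), (2, 5), (2, 10), (2, 11), (2, 12), (2, 13), (3, 1), (3, 6), (3, 9), (3, 14), (4, 1), (4, 6), (4, 9), (4, 14), (5, 2), (5, 3), (5, 4), (5, 5), (5, 10), (5, 11), (5, 12), (5, 13), (6, 2), (6, 3), (6, 4), (6, 5), (6, 10), (6, 11), (6, 12), (6, 13), (7, 1), (7, 6), (7, 9), (7, 14)]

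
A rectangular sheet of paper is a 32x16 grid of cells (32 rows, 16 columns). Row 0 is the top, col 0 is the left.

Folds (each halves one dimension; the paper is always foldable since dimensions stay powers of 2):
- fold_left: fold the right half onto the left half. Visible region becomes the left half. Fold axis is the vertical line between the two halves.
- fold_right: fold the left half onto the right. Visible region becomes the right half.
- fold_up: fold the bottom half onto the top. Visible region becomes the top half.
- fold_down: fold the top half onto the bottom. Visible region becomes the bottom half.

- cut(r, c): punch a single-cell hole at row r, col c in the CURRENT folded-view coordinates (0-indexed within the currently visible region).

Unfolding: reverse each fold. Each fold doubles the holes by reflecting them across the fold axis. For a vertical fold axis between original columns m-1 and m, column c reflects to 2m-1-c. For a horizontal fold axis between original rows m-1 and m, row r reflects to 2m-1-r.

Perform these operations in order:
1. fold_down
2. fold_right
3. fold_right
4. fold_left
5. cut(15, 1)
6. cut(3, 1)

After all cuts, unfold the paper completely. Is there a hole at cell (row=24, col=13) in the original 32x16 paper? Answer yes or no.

Op 1 fold_down: fold axis h@16; visible region now rows[16,32) x cols[0,16) = 16x16
Op 2 fold_right: fold axis v@8; visible region now rows[16,32) x cols[8,16) = 16x8
Op 3 fold_right: fold axis v@12; visible region now rows[16,32) x cols[12,16) = 16x4
Op 4 fold_left: fold axis v@14; visible region now rows[16,32) x cols[12,14) = 16x2
Op 5 cut(15, 1): punch at orig (31,13); cuts so far [(31, 13)]; region rows[16,32) x cols[12,14) = 16x2
Op 6 cut(3, 1): punch at orig (19,13); cuts so far [(19, 13), (31, 13)]; region rows[16,32) x cols[12,14) = 16x2
Unfold 1 (reflect across v@14): 4 holes -> [(19, 13), (19, 14), (31, 13), (31, 14)]
Unfold 2 (reflect across v@12): 8 holes -> [(19, 9), (19, 10), (19, 13), (19, 14), (31, 9), (31, 10), (31, 13), (31, 14)]
Unfold 3 (reflect across v@8): 16 holes -> [(19, 1), (19, 2), (19, 5), (19, 6), (19, 9), (19, 10), (19, 13), (19, 14), (31, 1), (31, 2), (31, 5), (31, 6), (31, 9), (31, 10), (31, 13), (31, 14)]
Unfold 4 (reflect across h@16): 32 holes -> [(0, 1), (0, 2), (0, 5), (0, 6), (0, 9), (0, 10), (0, 13), (0, 14), (12, 1), (12, 2), (12, 5), (12, 6), (12, 9), (12, 10), (12, 13), (12, 14), (19, 1), (19, 2), (19, 5), (19, 6), (19, 9), (19, 10), (19, 13), (19, 14), (31, 1), (31, 2), (31, 5), (31, 6), (31, 9), (31, 10), (31, 13), (31, 14)]
Holes: [(0, 1), (0, 2), (0, 5), (0, 6), (0, 9), (0, 10), (0, 13), (0, 14), (12, 1), (12, 2), (12, 5), (12, 6), (12, 9), (12, 10), (12, 13), (12, 14), (19, 1), (19, 2), (19, 5), (19, 6), (19, 9), (19, 10), (19, 13), (19, 14), (31, 1), (31, 2), (31, 5), (31, 6), (31, 9), (31, 10), (31, 13), (31, 14)]

Answer: no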